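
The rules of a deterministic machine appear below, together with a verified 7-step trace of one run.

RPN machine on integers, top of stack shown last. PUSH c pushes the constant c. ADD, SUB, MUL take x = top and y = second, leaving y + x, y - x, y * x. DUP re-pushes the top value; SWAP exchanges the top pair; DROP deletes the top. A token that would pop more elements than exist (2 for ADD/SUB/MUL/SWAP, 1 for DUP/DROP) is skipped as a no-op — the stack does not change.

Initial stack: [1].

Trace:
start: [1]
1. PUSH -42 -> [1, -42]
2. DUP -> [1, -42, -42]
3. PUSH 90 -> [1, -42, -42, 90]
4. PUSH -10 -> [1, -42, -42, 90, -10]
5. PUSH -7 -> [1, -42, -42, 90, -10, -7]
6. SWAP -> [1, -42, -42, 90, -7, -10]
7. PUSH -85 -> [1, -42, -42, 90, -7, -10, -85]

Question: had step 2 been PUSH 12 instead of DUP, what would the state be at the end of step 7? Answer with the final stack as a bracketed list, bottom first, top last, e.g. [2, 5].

(re-executing from step 2 with the substitution; state before step 2: [1, -42])
2. PUSH 12 -> [1, -42, 12]
3. PUSH 90 -> [1, -42, 12, 90]
4. PUSH -10 -> [1, -42, 12, 90, -10]
5. PUSH -7 -> [1, -42, 12, 90, -10, -7]
6. SWAP -> [1, -42, 12, 90, -7, -10]
7. PUSH -85 -> [1, -42, 12, 90, -7, -10, -85]

[1, -42, 12, 90, -7, -10, -85]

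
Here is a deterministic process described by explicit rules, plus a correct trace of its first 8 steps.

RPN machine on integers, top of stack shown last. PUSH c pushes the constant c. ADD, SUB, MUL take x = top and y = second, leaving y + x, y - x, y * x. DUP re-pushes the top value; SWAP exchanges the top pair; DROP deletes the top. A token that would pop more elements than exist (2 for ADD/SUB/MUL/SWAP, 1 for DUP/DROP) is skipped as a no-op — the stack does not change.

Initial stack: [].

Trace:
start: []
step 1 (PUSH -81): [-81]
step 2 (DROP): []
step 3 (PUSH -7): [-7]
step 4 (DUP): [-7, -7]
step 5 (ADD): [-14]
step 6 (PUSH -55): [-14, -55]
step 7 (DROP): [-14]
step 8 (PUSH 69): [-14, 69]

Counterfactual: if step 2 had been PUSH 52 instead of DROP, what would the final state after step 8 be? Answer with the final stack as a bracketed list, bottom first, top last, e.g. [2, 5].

(re-executing from step 2 with the substitution; state before step 2: [-81])
step 2 (PUSH 52): [-81, 52]
step 3 (PUSH -7): [-81, 52, -7]
step 4 (DUP): [-81, 52, -7, -7]
step 5 (ADD): [-81, 52, -14]
step 6 (PUSH -55): [-81, 52, -14, -55]
step 7 (DROP): [-81, 52, -14]
step 8 (PUSH 69): [-81, 52, -14, 69]

[-81, 52, -14, 69]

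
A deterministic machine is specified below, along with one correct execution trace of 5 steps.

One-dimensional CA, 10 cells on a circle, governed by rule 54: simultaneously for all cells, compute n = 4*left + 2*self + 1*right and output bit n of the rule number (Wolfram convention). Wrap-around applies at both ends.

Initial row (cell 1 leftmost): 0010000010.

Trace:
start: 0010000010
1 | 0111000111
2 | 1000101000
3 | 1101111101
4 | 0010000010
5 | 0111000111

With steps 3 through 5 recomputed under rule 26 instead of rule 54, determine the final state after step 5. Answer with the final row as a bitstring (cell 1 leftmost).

0001000100

(re-executing steps 3..5 under rule 26; state before step 3: 1000101000)
3 | 0101000101
4 | 0000101000
5 | 0001000100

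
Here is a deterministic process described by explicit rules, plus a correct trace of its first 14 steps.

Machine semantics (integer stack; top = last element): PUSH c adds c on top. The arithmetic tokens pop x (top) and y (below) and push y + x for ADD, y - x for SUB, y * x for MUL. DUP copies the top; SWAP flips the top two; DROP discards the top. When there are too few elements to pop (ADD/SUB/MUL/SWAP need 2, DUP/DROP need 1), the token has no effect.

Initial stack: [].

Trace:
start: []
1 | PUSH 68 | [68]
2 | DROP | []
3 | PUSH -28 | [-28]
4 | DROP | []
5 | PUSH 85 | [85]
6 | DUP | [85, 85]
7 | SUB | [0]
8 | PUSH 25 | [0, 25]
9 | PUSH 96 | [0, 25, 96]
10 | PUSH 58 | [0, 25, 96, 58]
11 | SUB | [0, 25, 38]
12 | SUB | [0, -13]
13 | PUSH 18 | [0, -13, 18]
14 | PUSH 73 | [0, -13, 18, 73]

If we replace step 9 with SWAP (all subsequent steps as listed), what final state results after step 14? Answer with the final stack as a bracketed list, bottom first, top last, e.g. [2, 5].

[83, 18, 73]

(re-executing from step 9 with the substitution; state before step 9: [0, 25])
9 | SWAP | [25, 0]
10 | PUSH 58 | [25, 0, 58]
11 | SUB | [25, -58]
12 | SUB | [83]
13 | PUSH 18 | [83, 18]
14 | PUSH 73 | [83, 18, 73]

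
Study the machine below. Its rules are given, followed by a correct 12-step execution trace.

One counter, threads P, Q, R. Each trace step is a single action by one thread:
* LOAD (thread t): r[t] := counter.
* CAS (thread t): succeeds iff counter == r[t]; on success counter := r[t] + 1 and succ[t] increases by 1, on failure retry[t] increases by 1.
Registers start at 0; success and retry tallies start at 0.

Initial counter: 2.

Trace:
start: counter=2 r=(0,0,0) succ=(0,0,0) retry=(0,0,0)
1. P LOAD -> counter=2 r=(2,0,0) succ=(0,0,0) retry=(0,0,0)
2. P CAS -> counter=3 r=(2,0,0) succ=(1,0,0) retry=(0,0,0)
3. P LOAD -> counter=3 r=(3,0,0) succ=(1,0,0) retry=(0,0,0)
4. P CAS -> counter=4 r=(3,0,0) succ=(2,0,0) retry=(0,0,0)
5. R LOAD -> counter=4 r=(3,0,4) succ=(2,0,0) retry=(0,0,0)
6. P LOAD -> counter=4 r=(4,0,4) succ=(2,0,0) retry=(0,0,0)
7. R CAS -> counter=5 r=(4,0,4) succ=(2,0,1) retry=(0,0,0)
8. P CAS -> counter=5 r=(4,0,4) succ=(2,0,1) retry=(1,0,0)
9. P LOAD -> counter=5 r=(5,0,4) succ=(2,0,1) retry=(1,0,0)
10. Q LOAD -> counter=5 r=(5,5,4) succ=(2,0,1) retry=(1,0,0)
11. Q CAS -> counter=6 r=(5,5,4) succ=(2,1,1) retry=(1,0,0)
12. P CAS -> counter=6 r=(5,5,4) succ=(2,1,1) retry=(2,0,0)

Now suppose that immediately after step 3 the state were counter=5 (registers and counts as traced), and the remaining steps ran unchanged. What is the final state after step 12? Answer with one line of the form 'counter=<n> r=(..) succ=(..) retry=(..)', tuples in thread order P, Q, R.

counter=7 r=(6,6,5) succ=(1,1,1) retry=(3,0,0)

state after step 3 := counter=5 r=(3,0,0) succ=(1,0,0) retry=(0,0,0)
4. P CAS -> counter=5 r=(3,0,0) succ=(1,0,0) retry=(1,0,0)
5. R LOAD -> counter=5 r=(3,0,5) succ=(1,0,0) retry=(1,0,0)
6. P LOAD -> counter=5 r=(5,0,5) succ=(1,0,0) retry=(1,0,0)
7. R CAS -> counter=6 r=(5,0,5) succ=(1,0,1) retry=(1,0,0)
8. P CAS -> counter=6 r=(5,0,5) succ=(1,0,1) retry=(2,0,0)
9. P LOAD -> counter=6 r=(6,0,5) succ=(1,0,1) retry=(2,0,0)
10. Q LOAD -> counter=6 r=(6,6,5) succ=(1,0,1) retry=(2,0,0)
11. Q CAS -> counter=7 r=(6,6,5) succ=(1,1,1) retry=(2,0,0)
12. P CAS -> counter=7 r=(6,6,5) succ=(1,1,1) retry=(3,0,0)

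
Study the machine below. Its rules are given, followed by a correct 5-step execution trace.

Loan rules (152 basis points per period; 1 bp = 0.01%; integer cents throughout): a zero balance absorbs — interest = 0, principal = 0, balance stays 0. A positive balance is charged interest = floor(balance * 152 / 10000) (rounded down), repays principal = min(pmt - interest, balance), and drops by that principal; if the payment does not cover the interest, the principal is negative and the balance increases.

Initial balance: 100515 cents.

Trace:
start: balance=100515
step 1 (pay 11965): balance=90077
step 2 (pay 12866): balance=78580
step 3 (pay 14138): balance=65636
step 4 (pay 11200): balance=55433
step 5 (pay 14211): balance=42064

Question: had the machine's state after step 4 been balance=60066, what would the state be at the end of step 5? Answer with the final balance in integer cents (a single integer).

46768

state after step 4 := balance=60066
step 5 (pay 14211): balance=46768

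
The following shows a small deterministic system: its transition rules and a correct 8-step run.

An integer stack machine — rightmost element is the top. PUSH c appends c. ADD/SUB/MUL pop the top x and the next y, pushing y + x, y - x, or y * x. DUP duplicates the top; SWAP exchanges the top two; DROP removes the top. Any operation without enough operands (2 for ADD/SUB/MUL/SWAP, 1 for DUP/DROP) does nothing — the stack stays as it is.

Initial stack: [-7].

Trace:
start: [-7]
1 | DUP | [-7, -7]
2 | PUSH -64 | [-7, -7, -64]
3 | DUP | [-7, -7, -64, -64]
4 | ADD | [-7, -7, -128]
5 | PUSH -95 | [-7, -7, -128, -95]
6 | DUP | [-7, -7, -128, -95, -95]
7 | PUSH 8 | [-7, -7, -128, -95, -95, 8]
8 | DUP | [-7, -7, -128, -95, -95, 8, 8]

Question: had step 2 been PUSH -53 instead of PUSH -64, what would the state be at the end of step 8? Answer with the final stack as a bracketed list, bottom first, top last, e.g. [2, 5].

[-7, -7, -106, -95, -95, 8, 8]

(re-executing from step 2 with the substitution; state before step 2: [-7, -7])
2 | PUSH -53 | [-7, -7, -53]
3 | DUP | [-7, -7, -53, -53]
4 | ADD | [-7, -7, -106]
5 | PUSH -95 | [-7, -7, -106, -95]
6 | DUP | [-7, -7, -106, -95, -95]
7 | PUSH 8 | [-7, -7, -106, -95, -95, 8]
8 | DUP | [-7, -7, -106, -95, -95, 8, 8]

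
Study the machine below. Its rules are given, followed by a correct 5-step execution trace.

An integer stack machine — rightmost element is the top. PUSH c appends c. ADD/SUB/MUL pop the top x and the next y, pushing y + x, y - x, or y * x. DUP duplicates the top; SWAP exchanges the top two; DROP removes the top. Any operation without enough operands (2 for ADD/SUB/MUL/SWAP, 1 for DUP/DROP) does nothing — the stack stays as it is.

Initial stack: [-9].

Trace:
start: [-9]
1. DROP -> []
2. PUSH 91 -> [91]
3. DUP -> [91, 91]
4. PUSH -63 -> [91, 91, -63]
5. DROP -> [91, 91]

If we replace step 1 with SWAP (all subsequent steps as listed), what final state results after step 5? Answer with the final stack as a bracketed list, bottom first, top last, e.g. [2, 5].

[-9, 91, 91]

(re-executing from step 1 with the substitution; state before step 1: [-9])
1. SWAP -> [-9]
2. PUSH 91 -> [-9, 91]
3. DUP -> [-9, 91, 91]
4. PUSH -63 -> [-9, 91, 91, -63]
5. DROP -> [-9, 91, 91]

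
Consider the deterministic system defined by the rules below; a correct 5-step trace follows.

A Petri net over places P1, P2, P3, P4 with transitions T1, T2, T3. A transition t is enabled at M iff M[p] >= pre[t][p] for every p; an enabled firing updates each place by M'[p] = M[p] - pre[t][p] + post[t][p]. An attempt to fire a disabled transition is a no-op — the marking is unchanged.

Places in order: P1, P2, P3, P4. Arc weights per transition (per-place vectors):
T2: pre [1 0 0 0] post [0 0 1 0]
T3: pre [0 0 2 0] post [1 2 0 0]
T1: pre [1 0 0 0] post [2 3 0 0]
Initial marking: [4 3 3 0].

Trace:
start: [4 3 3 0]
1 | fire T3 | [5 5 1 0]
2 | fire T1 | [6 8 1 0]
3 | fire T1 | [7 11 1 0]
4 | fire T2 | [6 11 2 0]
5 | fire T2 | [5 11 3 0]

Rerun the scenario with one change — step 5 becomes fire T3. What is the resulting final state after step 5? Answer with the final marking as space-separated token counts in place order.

(re-executing from step 5 with the substitution; state before step 5: [6 11 2 0])
5 | fire T3 | [7 13 0 0]

7 13 0 0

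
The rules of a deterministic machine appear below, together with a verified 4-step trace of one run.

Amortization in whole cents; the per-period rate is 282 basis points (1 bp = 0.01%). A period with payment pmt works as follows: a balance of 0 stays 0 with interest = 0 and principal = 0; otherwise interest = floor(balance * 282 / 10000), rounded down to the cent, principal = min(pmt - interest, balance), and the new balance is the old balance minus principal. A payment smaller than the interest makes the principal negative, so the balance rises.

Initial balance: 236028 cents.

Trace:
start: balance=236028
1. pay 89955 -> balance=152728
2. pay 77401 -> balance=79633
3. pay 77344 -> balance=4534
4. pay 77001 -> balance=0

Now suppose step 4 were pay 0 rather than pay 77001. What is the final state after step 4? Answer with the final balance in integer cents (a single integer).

(re-executing from step 4 with the substitution; state before step 4: balance=4534)
4. pay 0 -> balance=4661

4661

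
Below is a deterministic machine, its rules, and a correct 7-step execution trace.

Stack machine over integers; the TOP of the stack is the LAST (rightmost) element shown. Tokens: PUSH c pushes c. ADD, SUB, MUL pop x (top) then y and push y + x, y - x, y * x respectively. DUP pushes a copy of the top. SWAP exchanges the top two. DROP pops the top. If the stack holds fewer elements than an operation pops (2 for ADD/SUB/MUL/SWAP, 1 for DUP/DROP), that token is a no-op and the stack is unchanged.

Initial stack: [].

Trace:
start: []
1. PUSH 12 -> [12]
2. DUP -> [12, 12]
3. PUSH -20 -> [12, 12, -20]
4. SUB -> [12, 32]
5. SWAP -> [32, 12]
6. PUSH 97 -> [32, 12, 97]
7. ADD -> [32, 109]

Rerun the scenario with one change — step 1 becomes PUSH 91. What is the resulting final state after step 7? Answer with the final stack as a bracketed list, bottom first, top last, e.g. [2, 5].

(re-executing from step 1 with the substitution; state before step 1: [])
1. PUSH 91 -> [91]
2. DUP -> [91, 91]
3. PUSH -20 -> [91, 91, -20]
4. SUB -> [91, 111]
5. SWAP -> [111, 91]
6. PUSH 97 -> [111, 91, 97]
7. ADD -> [111, 188]

[111, 188]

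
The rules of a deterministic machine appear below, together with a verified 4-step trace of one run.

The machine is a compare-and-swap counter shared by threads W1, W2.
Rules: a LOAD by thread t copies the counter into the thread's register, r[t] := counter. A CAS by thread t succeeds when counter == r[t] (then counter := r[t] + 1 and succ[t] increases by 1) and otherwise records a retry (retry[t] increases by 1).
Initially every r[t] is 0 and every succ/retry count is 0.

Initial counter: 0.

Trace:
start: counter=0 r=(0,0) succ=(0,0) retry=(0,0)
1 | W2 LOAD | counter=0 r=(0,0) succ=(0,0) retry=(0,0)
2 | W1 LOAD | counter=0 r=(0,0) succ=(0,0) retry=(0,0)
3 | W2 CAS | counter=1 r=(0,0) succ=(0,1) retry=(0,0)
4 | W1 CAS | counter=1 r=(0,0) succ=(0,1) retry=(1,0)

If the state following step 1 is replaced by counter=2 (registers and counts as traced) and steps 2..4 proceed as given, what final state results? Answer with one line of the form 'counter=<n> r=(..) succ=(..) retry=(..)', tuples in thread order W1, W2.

state after step 1 := counter=2 r=(0,0) succ=(0,0) retry=(0,0)
2 | W1 LOAD | counter=2 r=(2,0) succ=(0,0) retry=(0,0)
3 | W2 CAS | counter=2 r=(2,0) succ=(0,0) retry=(0,1)
4 | W1 CAS | counter=3 r=(2,0) succ=(1,0) retry=(0,1)

counter=3 r=(2,0) succ=(1,0) retry=(0,1)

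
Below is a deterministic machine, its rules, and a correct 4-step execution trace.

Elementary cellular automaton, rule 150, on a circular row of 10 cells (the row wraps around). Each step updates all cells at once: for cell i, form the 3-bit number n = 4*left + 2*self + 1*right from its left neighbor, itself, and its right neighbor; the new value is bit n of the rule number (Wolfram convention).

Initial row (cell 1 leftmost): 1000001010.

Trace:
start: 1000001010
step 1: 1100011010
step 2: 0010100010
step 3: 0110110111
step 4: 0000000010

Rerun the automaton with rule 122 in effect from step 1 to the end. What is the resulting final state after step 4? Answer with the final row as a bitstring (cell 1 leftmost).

(re-executing steps 1..4 under rule 122; state before step 1: 1000001010)
step 1: 0100010101
step 2: 1010101010
step 3: 0101010101
step 4: 1010101010

1010101010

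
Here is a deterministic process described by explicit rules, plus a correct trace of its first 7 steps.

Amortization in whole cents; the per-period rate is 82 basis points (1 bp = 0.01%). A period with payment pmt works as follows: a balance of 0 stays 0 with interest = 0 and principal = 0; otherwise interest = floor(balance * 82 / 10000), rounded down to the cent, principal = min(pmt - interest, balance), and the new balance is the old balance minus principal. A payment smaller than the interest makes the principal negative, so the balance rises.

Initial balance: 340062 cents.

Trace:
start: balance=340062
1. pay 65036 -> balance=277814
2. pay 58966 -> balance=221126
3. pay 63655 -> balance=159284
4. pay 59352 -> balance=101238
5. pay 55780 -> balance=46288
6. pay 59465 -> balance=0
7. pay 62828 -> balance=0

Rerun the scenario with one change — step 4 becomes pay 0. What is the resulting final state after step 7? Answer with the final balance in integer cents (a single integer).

0

(re-executing from step 4 with the substitution; state before step 4: balance=159284)
4. pay 0 -> balance=160590
5. pay 55780 -> balance=106126
6. pay 59465 -> balance=47531
7. pay 62828 -> balance=0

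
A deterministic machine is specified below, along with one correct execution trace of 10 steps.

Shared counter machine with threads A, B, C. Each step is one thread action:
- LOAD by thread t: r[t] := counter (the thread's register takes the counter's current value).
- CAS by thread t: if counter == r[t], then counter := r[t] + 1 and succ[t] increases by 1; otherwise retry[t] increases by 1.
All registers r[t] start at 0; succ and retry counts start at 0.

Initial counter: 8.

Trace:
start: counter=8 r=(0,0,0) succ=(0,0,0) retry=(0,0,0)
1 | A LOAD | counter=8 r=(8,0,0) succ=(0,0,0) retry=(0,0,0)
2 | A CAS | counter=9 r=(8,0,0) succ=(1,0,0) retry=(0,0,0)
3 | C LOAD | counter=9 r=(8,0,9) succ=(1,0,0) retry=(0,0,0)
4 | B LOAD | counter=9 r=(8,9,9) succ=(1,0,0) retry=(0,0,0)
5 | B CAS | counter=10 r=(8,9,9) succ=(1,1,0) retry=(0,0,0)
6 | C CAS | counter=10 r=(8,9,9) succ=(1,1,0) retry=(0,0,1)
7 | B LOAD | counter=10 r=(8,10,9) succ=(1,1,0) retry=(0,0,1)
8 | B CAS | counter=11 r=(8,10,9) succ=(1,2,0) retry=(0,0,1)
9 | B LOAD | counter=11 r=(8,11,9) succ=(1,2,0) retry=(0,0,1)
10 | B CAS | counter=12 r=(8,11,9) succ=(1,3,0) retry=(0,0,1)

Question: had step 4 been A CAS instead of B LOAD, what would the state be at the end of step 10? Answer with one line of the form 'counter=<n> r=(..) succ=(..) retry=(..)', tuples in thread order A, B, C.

counter=12 r=(8,11,9) succ=(1,2,1) retry=(1,1,0)

(re-executing from step 4 with the substitution; state before step 4: counter=9 r=(8,0,9) succ=(1,0,0) retry=(0,0,0))
4 | A CAS | counter=9 r=(8,0,9) succ=(1,0,0) retry=(1,0,0)
5 | B CAS | counter=9 r=(8,0,9) succ=(1,0,0) retry=(1,1,0)
6 | C CAS | counter=10 r=(8,0,9) succ=(1,0,1) retry=(1,1,0)
7 | B LOAD | counter=10 r=(8,10,9) succ=(1,0,1) retry=(1,1,0)
8 | B CAS | counter=11 r=(8,10,9) succ=(1,1,1) retry=(1,1,0)
9 | B LOAD | counter=11 r=(8,11,9) succ=(1,1,1) retry=(1,1,0)
10 | B CAS | counter=12 r=(8,11,9) succ=(1,2,1) retry=(1,1,0)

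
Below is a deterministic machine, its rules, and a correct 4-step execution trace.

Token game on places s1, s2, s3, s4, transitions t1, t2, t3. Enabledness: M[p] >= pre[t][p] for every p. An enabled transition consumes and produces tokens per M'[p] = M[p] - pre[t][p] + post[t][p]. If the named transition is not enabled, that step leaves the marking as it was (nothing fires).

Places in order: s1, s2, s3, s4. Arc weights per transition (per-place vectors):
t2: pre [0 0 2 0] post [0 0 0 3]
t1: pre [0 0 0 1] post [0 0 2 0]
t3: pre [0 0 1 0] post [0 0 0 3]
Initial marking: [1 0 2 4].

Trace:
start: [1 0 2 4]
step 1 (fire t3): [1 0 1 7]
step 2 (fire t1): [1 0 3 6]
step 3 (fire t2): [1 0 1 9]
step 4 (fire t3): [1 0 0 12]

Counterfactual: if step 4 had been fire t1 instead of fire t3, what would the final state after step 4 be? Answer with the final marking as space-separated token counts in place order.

(re-executing from step 4 with the substitution; state before step 4: [1 0 1 9])
step 4 (fire t1): [1 0 3 8]

1 0 3 8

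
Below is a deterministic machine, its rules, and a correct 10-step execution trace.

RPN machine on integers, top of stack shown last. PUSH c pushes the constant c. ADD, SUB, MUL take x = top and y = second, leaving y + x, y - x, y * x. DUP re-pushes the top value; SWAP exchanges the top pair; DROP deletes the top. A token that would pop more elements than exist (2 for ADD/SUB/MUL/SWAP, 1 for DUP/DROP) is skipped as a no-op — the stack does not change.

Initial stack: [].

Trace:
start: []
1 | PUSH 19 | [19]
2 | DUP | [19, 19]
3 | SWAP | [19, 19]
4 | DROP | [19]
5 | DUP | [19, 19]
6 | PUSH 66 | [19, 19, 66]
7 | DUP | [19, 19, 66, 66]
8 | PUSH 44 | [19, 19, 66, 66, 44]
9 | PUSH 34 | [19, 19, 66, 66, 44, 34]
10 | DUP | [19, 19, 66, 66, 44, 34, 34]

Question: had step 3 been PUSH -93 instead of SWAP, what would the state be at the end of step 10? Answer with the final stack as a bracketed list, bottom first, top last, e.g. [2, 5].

(re-executing from step 3 with the substitution; state before step 3: [19, 19])
3 | PUSH -93 | [19, 19, -93]
4 | DROP | [19, 19]
5 | DUP | [19, 19, 19]
6 | PUSH 66 | [19, 19, 19, 66]
7 | DUP | [19, 19, 19, 66, 66]
8 | PUSH 44 | [19, 19, 19, 66, 66, 44]
9 | PUSH 34 | [19, 19, 19, 66, 66, 44, 34]
10 | DUP | [19, 19, 19, 66, 66, 44, 34, 34]

[19, 19, 19, 66, 66, 44, 34, 34]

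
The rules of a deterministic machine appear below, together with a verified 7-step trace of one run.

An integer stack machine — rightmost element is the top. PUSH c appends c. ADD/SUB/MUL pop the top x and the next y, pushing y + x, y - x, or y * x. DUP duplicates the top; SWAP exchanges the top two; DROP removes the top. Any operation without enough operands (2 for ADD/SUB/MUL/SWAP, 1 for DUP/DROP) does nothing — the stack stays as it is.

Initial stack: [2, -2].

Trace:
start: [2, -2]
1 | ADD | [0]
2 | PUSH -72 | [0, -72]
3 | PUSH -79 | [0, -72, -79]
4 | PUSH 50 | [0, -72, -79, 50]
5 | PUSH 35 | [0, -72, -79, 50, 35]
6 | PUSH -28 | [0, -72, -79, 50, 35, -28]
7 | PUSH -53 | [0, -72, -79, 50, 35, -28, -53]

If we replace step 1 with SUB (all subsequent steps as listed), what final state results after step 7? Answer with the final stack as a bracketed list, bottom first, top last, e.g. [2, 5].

(re-executing from step 1 with the substitution; state before step 1: [2, -2])
1 | SUB | [4]
2 | PUSH -72 | [4, -72]
3 | PUSH -79 | [4, -72, -79]
4 | PUSH 50 | [4, -72, -79, 50]
5 | PUSH 35 | [4, -72, -79, 50, 35]
6 | PUSH -28 | [4, -72, -79, 50, 35, -28]
7 | PUSH -53 | [4, -72, -79, 50, 35, -28, -53]

[4, -72, -79, 50, 35, -28, -53]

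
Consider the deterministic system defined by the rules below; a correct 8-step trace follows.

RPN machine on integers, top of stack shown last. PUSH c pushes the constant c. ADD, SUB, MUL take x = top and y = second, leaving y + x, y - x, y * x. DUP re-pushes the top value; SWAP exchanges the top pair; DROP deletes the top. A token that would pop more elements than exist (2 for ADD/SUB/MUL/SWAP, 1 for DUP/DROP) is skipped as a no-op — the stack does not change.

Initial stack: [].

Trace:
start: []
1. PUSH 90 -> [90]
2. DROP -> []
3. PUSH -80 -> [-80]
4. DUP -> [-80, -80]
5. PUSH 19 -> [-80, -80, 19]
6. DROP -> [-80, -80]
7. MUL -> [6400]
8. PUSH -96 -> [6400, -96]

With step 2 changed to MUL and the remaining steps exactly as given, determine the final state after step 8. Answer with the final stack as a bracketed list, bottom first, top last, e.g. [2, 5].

(re-executing from step 2 with the substitution; state before step 2: [90])
2. MUL -> [90]
3. PUSH -80 -> [90, -80]
4. DUP -> [90, -80, -80]
5. PUSH 19 -> [90, -80, -80, 19]
6. DROP -> [90, -80, -80]
7. MUL -> [90, 6400]
8. PUSH -96 -> [90, 6400, -96]

[90, 6400, -96]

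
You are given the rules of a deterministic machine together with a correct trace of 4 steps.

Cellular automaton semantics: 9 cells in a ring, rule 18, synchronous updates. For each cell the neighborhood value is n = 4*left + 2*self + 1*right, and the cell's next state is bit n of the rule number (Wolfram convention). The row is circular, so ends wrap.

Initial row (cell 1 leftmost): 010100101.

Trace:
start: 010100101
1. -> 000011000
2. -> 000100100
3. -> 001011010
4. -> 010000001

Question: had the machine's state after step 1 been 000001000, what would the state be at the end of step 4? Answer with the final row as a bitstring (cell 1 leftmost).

state after step 1 := 000001000
2. -> 000010100
3. -> 000100010
4. -> 001010101

001010101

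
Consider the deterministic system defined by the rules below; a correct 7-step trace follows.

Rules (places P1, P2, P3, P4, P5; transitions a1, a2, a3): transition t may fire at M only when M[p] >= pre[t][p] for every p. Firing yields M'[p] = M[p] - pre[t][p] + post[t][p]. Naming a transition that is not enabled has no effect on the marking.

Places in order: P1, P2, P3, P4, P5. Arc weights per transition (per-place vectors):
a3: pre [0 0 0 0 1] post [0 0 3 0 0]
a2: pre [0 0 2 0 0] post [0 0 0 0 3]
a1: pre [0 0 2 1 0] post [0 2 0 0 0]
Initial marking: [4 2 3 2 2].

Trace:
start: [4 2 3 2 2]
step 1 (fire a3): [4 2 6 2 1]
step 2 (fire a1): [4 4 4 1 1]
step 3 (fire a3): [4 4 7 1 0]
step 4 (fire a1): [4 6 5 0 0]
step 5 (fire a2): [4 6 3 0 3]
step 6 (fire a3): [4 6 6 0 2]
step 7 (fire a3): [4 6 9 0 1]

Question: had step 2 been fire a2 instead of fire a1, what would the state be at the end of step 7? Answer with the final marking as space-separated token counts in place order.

(re-executing from step 2 with the substitution; state before step 2: [4 2 6 2 1])
step 2 (fire a2): [4 2 4 2 4]
step 3 (fire a3): [4 2 7 2 3]
step 4 (fire a1): [4 4 5 1 3]
step 5 (fire a2): [4 4 3 1 6]
step 6 (fire a3): [4 4 6 1 5]
step 7 (fire a3): [4 4 9 1 4]

4 4 9 1 4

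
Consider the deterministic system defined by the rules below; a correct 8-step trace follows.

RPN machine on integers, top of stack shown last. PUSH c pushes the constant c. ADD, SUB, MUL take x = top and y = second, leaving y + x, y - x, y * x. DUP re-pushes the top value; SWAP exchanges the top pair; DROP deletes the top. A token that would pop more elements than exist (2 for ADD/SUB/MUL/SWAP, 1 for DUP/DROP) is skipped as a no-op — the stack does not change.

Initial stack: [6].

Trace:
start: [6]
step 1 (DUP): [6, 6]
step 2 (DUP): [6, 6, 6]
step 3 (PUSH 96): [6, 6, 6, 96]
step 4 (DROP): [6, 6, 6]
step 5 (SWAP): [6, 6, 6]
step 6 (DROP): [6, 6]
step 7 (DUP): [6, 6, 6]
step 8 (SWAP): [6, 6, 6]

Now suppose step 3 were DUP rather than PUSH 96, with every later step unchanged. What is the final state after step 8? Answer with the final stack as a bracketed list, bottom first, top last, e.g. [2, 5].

(re-executing from step 3 with the substitution; state before step 3: [6, 6, 6])
step 3 (DUP): [6, 6, 6, 6]
step 4 (DROP): [6, 6, 6]
step 5 (SWAP): [6, 6, 6]
step 6 (DROP): [6, 6]
step 7 (DUP): [6, 6, 6]
step 8 (SWAP): [6, 6, 6]

[6, 6, 6]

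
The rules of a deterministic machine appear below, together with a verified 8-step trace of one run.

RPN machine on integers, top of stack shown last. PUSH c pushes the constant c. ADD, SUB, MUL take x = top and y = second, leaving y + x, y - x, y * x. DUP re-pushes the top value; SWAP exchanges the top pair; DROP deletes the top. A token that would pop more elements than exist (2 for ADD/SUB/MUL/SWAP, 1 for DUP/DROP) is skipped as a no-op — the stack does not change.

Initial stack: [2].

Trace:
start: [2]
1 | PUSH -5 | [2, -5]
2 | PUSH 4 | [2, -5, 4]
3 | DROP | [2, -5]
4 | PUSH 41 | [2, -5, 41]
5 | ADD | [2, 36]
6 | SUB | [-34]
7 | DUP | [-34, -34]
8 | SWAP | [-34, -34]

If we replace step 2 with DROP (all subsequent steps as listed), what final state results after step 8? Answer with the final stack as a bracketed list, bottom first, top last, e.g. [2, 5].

(re-executing from step 2 with the substitution; state before step 2: [2, -5])
2 | DROP | [2]
3 | DROP | []
4 | PUSH 41 | [41]
5 | ADD | [41]
6 | SUB | [41]
7 | DUP | [41, 41]
8 | SWAP | [41, 41]

[41, 41]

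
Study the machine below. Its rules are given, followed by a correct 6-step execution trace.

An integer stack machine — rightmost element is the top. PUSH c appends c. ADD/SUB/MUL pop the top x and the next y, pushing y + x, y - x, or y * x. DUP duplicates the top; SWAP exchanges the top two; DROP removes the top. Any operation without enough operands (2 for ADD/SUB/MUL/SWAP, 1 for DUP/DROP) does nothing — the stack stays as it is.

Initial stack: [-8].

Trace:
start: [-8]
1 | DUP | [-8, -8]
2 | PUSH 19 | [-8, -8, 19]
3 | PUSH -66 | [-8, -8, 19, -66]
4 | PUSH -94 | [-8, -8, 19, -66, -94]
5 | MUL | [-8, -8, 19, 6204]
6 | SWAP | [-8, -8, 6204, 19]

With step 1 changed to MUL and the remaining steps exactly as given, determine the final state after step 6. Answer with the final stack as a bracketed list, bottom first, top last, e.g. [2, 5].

[-8, 6204, 19]

(re-executing from step 1 with the substitution; state before step 1: [-8])
1 | MUL | [-8]
2 | PUSH 19 | [-8, 19]
3 | PUSH -66 | [-8, 19, -66]
4 | PUSH -94 | [-8, 19, -66, -94]
5 | MUL | [-8, 19, 6204]
6 | SWAP | [-8, 6204, 19]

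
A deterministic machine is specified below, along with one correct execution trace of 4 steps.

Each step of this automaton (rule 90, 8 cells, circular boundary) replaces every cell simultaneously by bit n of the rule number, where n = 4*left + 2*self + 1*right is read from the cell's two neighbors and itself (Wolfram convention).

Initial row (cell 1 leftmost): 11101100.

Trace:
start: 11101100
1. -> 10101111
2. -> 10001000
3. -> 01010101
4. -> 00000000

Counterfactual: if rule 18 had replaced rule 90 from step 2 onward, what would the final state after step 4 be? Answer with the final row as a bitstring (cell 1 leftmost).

00000000

(re-executing steps 2..4 under rule 18; state before step 2: 10101111)
2. -> 00000000
3. -> 00000000
4. -> 00000000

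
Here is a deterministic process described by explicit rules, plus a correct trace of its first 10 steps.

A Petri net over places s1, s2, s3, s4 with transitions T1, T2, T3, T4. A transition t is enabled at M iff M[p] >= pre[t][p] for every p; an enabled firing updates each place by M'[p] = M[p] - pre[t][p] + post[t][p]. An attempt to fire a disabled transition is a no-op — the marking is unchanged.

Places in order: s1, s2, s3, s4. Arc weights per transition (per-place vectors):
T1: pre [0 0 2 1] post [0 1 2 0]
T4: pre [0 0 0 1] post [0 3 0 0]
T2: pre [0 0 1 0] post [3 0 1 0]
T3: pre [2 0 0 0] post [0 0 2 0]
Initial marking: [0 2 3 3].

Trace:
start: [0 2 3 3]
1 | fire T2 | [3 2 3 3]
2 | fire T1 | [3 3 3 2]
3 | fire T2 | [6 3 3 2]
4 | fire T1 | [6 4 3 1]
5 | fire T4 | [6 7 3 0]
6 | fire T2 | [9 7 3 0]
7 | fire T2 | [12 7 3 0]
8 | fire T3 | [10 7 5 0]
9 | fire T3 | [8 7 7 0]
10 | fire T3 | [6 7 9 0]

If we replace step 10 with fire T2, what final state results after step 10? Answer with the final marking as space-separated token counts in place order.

(re-executing from step 10 with the substitution; state before step 10: [8 7 7 0])
10 | fire T2 | [11 7 7 0]

11 7 7 0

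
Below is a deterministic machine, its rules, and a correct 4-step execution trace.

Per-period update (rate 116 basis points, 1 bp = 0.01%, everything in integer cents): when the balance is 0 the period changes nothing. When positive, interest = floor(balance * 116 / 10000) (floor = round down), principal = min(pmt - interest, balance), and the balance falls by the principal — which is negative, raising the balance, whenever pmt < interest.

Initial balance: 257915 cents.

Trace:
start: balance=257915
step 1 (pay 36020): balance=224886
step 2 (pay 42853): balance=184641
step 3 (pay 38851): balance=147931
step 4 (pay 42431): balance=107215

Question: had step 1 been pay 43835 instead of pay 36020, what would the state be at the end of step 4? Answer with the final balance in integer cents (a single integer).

99127

(re-executing from step 1 with the substitution; state before step 1: balance=257915)
step 1 (pay 43835): balance=217071
step 2 (pay 42853): balance=176736
step 3 (pay 38851): balance=139935
step 4 (pay 42431): balance=99127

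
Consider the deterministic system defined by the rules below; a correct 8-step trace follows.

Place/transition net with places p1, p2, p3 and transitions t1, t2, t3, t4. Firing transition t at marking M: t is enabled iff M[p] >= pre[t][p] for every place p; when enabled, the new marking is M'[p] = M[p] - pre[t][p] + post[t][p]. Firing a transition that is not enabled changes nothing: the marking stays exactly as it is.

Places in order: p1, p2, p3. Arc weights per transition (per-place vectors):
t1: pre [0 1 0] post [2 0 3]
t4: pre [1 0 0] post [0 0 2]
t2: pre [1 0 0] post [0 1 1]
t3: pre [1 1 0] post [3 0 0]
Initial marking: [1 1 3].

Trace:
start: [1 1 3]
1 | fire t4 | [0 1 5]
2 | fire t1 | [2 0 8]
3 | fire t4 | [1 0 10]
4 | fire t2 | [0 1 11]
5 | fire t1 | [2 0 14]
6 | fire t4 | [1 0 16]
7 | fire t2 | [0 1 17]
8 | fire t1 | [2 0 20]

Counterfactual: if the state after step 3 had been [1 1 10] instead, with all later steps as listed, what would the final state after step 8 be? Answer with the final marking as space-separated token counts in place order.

2 1 20

state after step 3 := [1 1 10]
4 | fire t2 | [0 2 11]
5 | fire t1 | [2 1 14]
6 | fire t4 | [1 1 16]
7 | fire t2 | [0 2 17]
8 | fire t1 | [2 1 20]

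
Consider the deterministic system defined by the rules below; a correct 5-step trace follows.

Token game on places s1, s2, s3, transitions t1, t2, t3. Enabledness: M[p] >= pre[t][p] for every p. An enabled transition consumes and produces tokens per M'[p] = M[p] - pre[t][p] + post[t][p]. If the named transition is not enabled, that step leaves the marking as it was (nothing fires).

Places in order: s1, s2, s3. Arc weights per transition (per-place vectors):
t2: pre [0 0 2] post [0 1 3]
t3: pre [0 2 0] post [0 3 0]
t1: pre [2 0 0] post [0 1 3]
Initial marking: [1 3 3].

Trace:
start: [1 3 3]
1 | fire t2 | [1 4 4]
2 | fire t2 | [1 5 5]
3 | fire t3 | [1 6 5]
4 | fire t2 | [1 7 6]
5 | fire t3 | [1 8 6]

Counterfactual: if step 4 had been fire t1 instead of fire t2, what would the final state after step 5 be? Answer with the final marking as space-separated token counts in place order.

(re-executing from step 4 with the substitution; state before step 4: [1 6 5])
4 | fire t1 | [1 6 5]
5 | fire t3 | [1 7 5]

1 7 5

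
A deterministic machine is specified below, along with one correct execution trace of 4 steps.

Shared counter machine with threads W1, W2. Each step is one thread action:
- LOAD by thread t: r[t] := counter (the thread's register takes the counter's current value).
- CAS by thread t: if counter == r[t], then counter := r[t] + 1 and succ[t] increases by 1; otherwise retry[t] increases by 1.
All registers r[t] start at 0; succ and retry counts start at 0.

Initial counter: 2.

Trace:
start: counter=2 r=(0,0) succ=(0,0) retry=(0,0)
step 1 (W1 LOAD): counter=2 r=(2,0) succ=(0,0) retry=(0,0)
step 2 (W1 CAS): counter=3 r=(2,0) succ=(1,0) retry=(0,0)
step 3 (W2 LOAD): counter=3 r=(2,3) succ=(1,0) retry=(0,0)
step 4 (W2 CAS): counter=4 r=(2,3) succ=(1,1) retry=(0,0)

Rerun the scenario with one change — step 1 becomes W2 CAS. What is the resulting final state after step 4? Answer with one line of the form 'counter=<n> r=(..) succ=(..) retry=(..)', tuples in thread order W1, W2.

counter=3 r=(0,2) succ=(0,1) retry=(1,1)

(re-executing from step 1 with the substitution; state before step 1: counter=2 r=(0,0) succ=(0,0) retry=(0,0))
step 1 (W2 CAS): counter=2 r=(0,0) succ=(0,0) retry=(0,1)
step 2 (W1 CAS): counter=2 r=(0,0) succ=(0,0) retry=(1,1)
step 3 (W2 LOAD): counter=2 r=(0,2) succ=(0,0) retry=(1,1)
step 4 (W2 CAS): counter=3 r=(0,2) succ=(0,1) retry=(1,1)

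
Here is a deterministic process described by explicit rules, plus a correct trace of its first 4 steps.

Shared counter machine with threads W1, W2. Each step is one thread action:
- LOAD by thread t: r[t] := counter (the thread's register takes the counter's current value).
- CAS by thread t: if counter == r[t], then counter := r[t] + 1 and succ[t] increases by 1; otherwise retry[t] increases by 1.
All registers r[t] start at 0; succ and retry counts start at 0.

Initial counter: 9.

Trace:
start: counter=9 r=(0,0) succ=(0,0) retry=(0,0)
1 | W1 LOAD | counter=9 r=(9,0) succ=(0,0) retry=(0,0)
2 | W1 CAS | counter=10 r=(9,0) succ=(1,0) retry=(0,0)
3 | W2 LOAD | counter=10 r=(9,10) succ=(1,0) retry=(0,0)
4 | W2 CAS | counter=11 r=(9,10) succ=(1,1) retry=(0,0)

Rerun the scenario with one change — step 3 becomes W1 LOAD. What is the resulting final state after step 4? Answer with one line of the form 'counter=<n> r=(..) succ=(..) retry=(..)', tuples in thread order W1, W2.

(re-executing from step 3 with the substitution; state before step 3: counter=10 r=(9,0) succ=(1,0) retry=(0,0))
3 | W1 LOAD | counter=10 r=(10,0) succ=(1,0) retry=(0,0)
4 | W2 CAS | counter=10 r=(10,0) succ=(1,0) retry=(0,1)

counter=10 r=(10,0) succ=(1,0) retry=(0,1)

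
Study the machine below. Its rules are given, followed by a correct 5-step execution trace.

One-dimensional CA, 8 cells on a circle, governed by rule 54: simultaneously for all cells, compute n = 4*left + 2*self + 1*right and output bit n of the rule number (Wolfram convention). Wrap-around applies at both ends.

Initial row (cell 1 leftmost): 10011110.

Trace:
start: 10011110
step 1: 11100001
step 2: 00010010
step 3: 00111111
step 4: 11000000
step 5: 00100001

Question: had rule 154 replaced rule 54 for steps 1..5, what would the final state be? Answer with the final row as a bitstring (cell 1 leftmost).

11000111

(re-executing steps 1..5 under rule 154; state before step 1: 10011110)
step 1: 01111100
step 2: 11111010
step 3: 11110000
step 4: 11101001
step 5: 11000111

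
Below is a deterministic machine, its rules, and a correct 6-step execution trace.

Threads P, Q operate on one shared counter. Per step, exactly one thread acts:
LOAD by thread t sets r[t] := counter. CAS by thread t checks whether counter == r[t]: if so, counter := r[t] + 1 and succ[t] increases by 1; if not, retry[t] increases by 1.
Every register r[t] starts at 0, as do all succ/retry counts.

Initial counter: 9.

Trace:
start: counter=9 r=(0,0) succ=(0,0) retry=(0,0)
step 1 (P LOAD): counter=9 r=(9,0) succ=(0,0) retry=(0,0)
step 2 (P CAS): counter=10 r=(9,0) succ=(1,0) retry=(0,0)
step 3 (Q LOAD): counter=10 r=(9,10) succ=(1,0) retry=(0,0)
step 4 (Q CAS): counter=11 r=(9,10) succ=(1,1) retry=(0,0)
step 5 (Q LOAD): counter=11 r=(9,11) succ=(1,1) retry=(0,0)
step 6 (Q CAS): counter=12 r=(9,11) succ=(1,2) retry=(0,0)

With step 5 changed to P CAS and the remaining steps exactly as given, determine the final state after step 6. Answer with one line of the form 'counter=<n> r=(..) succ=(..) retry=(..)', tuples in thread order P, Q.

counter=11 r=(9,10) succ=(1,1) retry=(1,1)

(re-executing from step 5 with the substitution; state before step 5: counter=11 r=(9,10) succ=(1,1) retry=(0,0))
step 5 (P CAS): counter=11 r=(9,10) succ=(1,1) retry=(1,0)
step 6 (Q CAS): counter=11 r=(9,10) succ=(1,1) retry=(1,1)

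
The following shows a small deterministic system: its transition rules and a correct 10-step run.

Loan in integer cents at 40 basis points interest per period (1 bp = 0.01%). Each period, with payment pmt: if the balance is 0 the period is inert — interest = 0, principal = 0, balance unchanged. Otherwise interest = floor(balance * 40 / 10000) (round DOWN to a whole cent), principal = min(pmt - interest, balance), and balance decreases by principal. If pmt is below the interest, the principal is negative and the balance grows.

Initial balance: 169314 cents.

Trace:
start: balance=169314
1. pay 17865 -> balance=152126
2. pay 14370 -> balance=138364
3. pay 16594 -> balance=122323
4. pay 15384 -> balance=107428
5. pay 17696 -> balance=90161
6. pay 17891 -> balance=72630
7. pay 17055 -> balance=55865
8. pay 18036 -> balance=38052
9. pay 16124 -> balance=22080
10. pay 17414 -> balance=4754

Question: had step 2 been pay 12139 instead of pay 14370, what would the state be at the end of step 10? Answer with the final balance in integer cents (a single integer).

(re-executing from step 2 with the substitution; state before step 2: balance=152126)
2. pay 12139 -> balance=140595
3. pay 16594 -> balance=124563
4. pay 15384 -> balance=109677
5. pay 17696 -> balance=92419
6. pay 17891 -> balance=74897
7. pay 17055 -> balance=58141
8. pay 18036 -> balance=40337
9. pay 16124 -> balance=24374
10. pay 17414 -> balance=7057

7057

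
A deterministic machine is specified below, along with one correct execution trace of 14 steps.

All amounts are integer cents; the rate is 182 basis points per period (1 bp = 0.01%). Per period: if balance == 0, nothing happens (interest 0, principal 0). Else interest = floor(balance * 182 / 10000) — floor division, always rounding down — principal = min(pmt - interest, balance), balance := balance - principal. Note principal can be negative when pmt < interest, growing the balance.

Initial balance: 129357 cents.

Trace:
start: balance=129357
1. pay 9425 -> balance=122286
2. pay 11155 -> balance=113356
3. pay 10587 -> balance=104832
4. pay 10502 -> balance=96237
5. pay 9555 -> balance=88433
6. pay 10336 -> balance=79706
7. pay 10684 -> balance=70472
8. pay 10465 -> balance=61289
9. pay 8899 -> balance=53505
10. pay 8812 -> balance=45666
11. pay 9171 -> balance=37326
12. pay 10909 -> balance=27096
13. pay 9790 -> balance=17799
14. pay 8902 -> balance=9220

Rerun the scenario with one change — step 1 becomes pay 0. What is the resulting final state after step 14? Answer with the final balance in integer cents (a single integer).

21134

(re-executing from step 1 with the substitution; state before step 1: balance=129357)
1. pay 0 -> balance=131711
2. pay 11155 -> balance=122953
3. pay 10587 -> balance=114603
4. pay 10502 -> balance=106186
5. pay 9555 -> balance=98563
6. pay 10336 -> balance=90020
7. pay 10684 -> balance=80974
8. pay 10465 -> balance=71982
9. pay 8899 -> balance=64393
10. pay 8812 -> balance=56752
11. pay 9171 -> balance=48613
12. pay 10909 -> balance=38588
13. pay 9790 -> balance=29500
14. pay 8902 -> balance=21134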